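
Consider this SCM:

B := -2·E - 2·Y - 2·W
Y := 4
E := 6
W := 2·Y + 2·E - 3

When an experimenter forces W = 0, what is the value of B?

The intervention breaks the incoming arrows to W: W := 2·Y + 2·E - 3 no longer applies, and W = 0.
B = -2·E - 2·Y - 2·W  [with E=6, Y=4, W=0]  = -20

-20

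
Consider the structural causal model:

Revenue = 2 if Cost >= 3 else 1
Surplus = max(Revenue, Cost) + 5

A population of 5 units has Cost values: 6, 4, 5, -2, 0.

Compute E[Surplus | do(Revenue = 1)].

do(Revenue=1) breaks Revenue's dependence on Cost. With Revenue=1 fixed, Surplus across the units is 11, 9, 10, 6, 6, mean 8.4.

8.4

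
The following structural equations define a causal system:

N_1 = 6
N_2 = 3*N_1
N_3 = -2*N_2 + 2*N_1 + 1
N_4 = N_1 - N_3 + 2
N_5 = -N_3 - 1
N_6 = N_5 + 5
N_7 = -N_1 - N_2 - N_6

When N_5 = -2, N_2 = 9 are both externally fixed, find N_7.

Setting N_5 = -2, N_2 = 9 by intervention discards those variables' equations.
N_6 = N_5 + 5  [with N_5=-2]  = 3
N_7 = -N_1 - N_2 - N_6  [with N_1=6, N_2=9, N_6=3]  = -18

-18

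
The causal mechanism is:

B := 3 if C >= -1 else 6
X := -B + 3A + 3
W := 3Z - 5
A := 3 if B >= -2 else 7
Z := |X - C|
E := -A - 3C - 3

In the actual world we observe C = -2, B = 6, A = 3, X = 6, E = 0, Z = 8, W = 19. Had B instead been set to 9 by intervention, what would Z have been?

Under do(B=9), the mechanism B := 3 if C >= -1 else 6 is discarded; B is fixed at 9.
A = 3 if B >= -2 else 7  [with B=9]  = 3
X = -B + 3A + 3  [with B=9, A=3]  = 3
Z = |X - C|  [with X=3, C=-2]  = 5

5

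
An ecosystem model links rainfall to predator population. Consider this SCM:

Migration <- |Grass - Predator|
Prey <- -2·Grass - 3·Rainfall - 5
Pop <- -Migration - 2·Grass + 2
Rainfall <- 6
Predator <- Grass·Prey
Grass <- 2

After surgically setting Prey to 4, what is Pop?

The intervention breaks the incoming arrows to Prey: Prey <- -2·Grass - 3·Rainfall - 5 no longer applies, and Prey = 4.
Predator = Grass·Prey  [with Grass=2, Prey=4]  = 8
Migration = |Grass - Predator|  [with Grass=2, Predator=8]  = 6
Pop = -Migration - 2·Grass + 2  [with Migration=6, Grass=2]  = -8

-8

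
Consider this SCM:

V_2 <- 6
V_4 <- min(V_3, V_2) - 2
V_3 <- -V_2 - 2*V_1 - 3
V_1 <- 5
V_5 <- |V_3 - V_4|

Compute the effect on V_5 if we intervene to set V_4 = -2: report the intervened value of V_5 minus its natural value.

15

Intervening sets V_4 = -2 and removes its equation (V_4 <- min(V_3, V_2) - 2).
V_3 = -V_2 - 2*V_1 - 3  [with V_2=6, V_1=5]  = -19
V_5 = |V_3 - V_4|  [with V_3=-19, V_4=-2]  = 17
Without intervention: V_3 = -V_2 - 2*V_1 - 3  [with V_2=6, V_1=5]  = -19; V_4 = min(V_3, V_2) - 2  [with V_3=-19, V_2=6]  = -21; V_5 = |V_3 - V_4|  [with V_3=-19, V_4=-21]  = 2.
Change = 17 − 2 = 15.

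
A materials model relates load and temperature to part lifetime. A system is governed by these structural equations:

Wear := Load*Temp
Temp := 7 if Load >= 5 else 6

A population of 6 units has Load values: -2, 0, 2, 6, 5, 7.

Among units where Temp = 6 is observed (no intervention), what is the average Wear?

E[Wear|Temp=6] averages over only the 3 units with Temp=6 (Load = -2, 0, 2): Wear = -12, 0, 12, mean 0.

0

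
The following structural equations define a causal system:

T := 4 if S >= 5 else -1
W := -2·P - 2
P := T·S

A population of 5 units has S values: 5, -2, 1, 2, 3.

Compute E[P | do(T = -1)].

Under do(T=-1), T's equation is replaced by T=-1 for every unit. Per-unit P: -5, 2, -1, -2, -3. Mean = -1.8.

-1.8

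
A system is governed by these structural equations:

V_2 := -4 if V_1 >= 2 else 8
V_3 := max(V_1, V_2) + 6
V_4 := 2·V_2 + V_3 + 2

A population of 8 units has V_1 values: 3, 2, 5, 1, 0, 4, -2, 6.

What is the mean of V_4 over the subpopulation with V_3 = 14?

32

Observing V_3=14 restricts to units where V_3's equation naturally yields 14: V_1 ∈ {1, 0, -2}. In that subpopulation V_4 = 32, 32, 32, mean 32.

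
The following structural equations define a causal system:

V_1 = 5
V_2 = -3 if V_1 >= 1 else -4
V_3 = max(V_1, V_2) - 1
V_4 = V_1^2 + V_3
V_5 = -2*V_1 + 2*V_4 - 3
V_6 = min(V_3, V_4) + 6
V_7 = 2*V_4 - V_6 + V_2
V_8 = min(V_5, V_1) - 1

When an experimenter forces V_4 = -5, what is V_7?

The intervention breaks the incoming arrows to V_4: V_4 = V_1^2 + V_3 no longer applies, and V_4 = -5.
V_2 = -3 if V_1 >= 1 else -4  [with V_1=5]  = -3
V_3 = max(V_1, V_2) - 1  [with V_1=5, V_2=-3]  = 4
V_6 = min(V_3, V_4) + 6  [with V_3=4, V_4=-5]  = 1
V_7 = 2*V_4 - V_6 + V_2  [with V_4=-5, V_6=1, V_2=-3]  = -14

-14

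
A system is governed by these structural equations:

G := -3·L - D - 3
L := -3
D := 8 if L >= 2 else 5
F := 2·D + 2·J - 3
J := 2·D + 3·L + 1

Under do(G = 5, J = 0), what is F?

7

Setting G = 5, J = 0 by intervention discards those variables' equations.
D = 8 if L >= 2 else 5  [with L=-3]  = 5
F = 2·D + 2·J - 3  [with D=5, J=0]  = 7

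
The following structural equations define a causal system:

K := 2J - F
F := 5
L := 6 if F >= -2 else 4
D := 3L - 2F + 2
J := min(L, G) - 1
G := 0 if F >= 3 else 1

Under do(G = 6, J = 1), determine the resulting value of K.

The joint intervention fixes G = 6, J = 1, removing each variable's own equation.
K = 2J - F  [with J=1, F=5]  = -3

-3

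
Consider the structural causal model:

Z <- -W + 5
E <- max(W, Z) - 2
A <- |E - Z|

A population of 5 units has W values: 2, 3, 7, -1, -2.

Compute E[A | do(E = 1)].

The intervention sets E=1 in all 5 units regardless of W. Recomputing A per unit gives 2, 1, 3, 5, 6; average 3.4.

3.4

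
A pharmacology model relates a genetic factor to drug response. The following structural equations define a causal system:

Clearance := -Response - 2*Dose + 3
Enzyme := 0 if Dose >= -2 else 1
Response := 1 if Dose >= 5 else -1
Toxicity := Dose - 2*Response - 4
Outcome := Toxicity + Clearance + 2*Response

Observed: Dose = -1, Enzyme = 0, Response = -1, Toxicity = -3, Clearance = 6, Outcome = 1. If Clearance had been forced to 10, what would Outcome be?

5

The intervention breaks the incoming arrows to Clearance: Clearance := -Response - 2*Dose + 3 no longer applies, and Clearance = 10.
Response = 1 if Dose >= 5 else -1  [with Dose=-1]  = -1
Toxicity = Dose - 2*Response - 4  [with Dose=-1, Response=-1]  = -3
Outcome = Toxicity + Clearance + 2*Response  [with Toxicity=-3, Clearance=10, Response=-1]  = 5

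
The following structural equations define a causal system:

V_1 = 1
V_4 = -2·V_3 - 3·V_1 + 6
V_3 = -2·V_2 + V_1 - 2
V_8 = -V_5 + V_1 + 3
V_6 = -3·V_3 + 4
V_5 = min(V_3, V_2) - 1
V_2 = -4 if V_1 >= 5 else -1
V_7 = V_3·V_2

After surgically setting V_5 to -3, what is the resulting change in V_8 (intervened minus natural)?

do(V_5=-3) replaces the equation V_5 = min(V_3, V_2) - 1 with the constant V_5 = -3.
V_8 = -V_5 + V_1 + 3  [with V_5=-3, V_1=1]  = 7
Without intervention: V_2 = -4 if V_1 >= 5 else -1  [with V_1=1]  = -1; V_3 = -2·V_2 + V_1 - 2  [with V_2=-1, V_1=1]  = 1; V_5 = min(V_3, V_2) - 1  [with V_3=1, V_2=-1]  = -2; V_8 = -V_5 + V_1 + 3  [with V_5=-2, V_1=1]  = 6.
Change = 7 − 6 = 1.

1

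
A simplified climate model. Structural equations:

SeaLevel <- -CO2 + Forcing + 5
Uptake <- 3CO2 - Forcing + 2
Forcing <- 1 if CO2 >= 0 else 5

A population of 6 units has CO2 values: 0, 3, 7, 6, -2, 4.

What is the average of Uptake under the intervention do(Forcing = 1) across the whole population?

10

Under do(Forcing=1), Forcing's equation is replaced by Forcing=1 for every unit. Per-unit Uptake: 1, 10, 22, 19, -5, 13. Mean = 10.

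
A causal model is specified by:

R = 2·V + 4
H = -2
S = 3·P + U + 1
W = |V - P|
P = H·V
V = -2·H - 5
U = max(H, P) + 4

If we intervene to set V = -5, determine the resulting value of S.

45

do(V=-5) replaces the equation V = -2·H - 5 with the constant V = -5.
P = H·V  [with H=-2, V=-5]  = 10
U = max(H, P) + 4  [with H=-2, P=10]  = 14
S = 3·P + U + 1  [with P=10, U=14]  = 45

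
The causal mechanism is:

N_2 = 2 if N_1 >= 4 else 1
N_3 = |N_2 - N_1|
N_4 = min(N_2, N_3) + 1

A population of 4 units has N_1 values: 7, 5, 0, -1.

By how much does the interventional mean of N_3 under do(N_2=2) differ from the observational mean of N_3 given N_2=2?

-0.75

Under do(N_2=2), N_2's equation is replaced by N_2=2 for every unit. Per-unit N_3: 5, 3, 2, 3. Mean = 3.25.
Observing N_2=2 restricts to units where N_2's equation naturally yields 2: N_1 ∈ {7, 5}. In that subpopulation N_3 = 5, 3, mean 4.
Difference = 3.25 − 4 = -0.75.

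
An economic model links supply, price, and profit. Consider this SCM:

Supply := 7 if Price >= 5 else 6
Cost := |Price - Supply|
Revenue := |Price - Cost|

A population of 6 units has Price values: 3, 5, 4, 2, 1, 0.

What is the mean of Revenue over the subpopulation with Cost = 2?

Observing Cost=2 restricts to units where Cost's equation naturally yields 2: Price ∈ {5, 4}. In that subpopulation Revenue = 3, 2, mean 2.5.

2.5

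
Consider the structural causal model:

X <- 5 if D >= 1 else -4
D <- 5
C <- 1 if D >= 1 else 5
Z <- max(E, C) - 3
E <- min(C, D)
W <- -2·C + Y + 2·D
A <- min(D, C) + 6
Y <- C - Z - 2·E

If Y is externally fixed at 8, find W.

16

Intervening sets Y = 8 and removes its equation (Y <- C - Z - 2·E).
C = 1 if D >= 1 else 5  [with D=5]  = 1
W = -2·C + Y + 2·D  [with C=1, Y=8, D=5]  = 16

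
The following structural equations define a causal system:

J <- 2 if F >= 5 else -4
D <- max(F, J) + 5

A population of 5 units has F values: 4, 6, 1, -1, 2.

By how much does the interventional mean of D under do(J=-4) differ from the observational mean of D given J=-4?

0.9

Every unit gets J=-4 under the intervention. D values become 9, 11, 6, 4, 7; E[D|do(J=-4)] = 7.4.
Conditioning on J=-4 selects the 4 unit(s) with F ∈ {4, 1, -1, 2}. Their D values: 9, 6, 4, 7. Mean = 6.5.
Difference = 7.4 − 6.5 = 0.9.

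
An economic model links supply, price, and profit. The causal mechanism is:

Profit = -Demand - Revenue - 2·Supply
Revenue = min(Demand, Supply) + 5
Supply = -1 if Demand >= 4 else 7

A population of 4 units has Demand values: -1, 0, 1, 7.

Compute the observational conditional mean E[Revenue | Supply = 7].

5

E[Revenue|Supply=7] averages over only the 3 units with Supply=7 (Demand = -1, 0, 1): Revenue = 4, 5, 6, mean 5.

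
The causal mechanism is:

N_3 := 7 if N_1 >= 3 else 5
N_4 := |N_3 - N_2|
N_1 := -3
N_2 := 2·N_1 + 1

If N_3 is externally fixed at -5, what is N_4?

0

The intervention breaks the incoming arrows to N_3: N_3 := 7 if N_1 >= 3 else 5 no longer applies, and N_3 = -5.
N_2 = 2·N_1 + 1  [with N_1=-3]  = -5
N_4 = |N_3 - N_2|  [with N_3=-5, N_2=-5]  = 0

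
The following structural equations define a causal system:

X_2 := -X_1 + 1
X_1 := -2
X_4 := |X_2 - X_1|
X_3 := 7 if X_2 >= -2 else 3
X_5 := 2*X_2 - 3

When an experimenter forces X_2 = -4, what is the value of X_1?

Under do(X_2=-4), the mechanism X_2 := -X_1 + 1 is discarded; X_2 is fixed at -4.
X_1 is not downstream of the intervention, so its value is determined by the original equations.

-2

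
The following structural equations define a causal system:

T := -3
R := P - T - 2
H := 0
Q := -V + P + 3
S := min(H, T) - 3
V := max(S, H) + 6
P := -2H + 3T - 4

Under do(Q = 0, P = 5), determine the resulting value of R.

Under do(Q = 0, P = 5), each intervened variable's structural equation is replaced by its fixed value.
R = P - T - 2  [with P=5, T=-3]  = 6

6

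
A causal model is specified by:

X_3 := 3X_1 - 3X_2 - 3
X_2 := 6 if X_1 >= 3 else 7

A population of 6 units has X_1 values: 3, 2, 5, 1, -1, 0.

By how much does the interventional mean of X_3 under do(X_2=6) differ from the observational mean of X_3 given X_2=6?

-7

Under do(X_2=6), X_2's equation is replaced by X_2=6 for every unit. Per-unit X_3: -12, -15, -6, -18, -24, -21. Mean = -16.
Observing X_2=6 restricts to units where X_2's equation naturally yields 6: X_1 ∈ {3, 5}. In that subpopulation X_3 = -12, -6, mean -9.
Difference = -16 − (-9) = -7.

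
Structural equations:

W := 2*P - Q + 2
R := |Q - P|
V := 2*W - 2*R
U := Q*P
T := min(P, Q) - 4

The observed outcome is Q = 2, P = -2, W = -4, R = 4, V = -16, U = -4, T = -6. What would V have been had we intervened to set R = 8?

-24

Intervening sets R = 8 and removes its equation (R := |Q - P|).
W = 2*P - Q + 2  [with P=-2, Q=2]  = -4
V = 2*W - 2*R  [with W=-4, R=8]  = -24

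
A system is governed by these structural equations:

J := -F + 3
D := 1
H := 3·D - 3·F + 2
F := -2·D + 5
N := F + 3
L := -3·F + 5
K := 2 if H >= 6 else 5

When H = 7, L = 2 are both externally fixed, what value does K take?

2

The joint intervention fixes H = 7, L = 2, removing each variable's own equation.
K = 2 if H >= 6 else 5  [with H=7]  = 2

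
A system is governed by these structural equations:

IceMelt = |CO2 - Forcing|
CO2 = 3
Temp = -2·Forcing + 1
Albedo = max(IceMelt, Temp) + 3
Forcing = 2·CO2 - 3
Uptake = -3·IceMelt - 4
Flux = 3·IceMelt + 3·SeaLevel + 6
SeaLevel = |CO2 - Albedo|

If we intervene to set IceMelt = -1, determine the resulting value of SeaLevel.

Under do(IceMelt=-1), the mechanism IceMelt = |CO2 - Forcing| is discarded; IceMelt is fixed at -1.
Forcing = 2·CO2 - 3  [with CO2=3]  = 3
Temp = -2·Forcing + 1  [with Forcing=3]  = -5
Albedo = max(IceMelt, Temp) + 3  [with IceMelt=-1, Temp=-5]  = 2
SeaLevel = |CO2 - Albedo|  [with CO2=3, Albedo=2]  = 1

1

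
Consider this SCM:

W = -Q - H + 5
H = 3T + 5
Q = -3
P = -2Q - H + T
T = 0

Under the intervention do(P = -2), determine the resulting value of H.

5

do(P=-2) replaces the equation P = -2Q - H + T with the constant P = -2.
H is not downstream of the intervention, so its value is determined by the original equations.
H = 3T + 5  [with T=0]  = 5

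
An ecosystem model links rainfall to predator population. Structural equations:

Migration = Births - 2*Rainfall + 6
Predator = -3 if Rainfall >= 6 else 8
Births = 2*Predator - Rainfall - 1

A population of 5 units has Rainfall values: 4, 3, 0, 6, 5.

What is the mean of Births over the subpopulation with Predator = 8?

E[Births|Predator=8] averages over only the 4 units with Predator=8 (Rainfall = 4, 3, 0, 5): Births = 11, 12, 15, 10, mean 12.

12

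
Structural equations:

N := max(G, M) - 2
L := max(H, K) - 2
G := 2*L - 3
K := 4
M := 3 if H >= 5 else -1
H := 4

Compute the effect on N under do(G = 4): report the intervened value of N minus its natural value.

Under do(G=4), the mechanism G := 2*L - 3 is discarded; G is fixed at 4.
M = 3 if H >= 5 else -1  [with H=4]  = -1
N = max(G, M) - 2  [with G=4, M=-1]  = 2
Without intervention: L = max(H, K) - 2  [with H=4, K=4]  = 2; G = 2*L - 3  [with L=2]  = 1; M = 3 if H >= 5 else -1  [with H=4]  = -1; N = max(G, M) - 2  [with G=1, M=-1]  = -1.
Change = 2 − (-1) = 3.

3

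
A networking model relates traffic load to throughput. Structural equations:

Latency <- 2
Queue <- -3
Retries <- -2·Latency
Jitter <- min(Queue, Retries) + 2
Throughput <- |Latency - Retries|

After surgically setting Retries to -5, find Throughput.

do(Retries=-5) replaces the equation Retries <- -2·Latency with the constant Retries = -5.
Throughput = |Latency - Retries|  [with Latency=2, Retries=-5]  = 7

7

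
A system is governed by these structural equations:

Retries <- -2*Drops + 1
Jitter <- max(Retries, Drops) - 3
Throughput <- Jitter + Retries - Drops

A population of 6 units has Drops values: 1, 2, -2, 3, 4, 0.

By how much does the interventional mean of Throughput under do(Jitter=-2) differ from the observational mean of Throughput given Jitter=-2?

do(Jitter=-2) breaks Jitter's dependence on Drops. With Jitter=-2 fixed, Throughput across the units is -4, -7, 5, -10, -13, -1, mean -5.
Observing Jitter=-2 restricts to units where Jitter's equation naturally yields -2: Drops ∈ {1, 0}. In that subpopulation Throughput = -4, -1, mean -2.5.
Difference = -5 − (-2.5) = -2.5.

-2.5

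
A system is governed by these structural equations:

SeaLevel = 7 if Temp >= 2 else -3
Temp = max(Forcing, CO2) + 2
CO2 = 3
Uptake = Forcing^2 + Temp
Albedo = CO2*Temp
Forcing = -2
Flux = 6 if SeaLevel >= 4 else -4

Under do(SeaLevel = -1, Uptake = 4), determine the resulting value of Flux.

Under do(SeaLevel = -1, Uptake = 4), each intervened variable's structural equation is replaced by its fixed value.
Flux = 6 if SeaLevel >= 4 else -4  [with SeaLevel=-1]  = -4

-4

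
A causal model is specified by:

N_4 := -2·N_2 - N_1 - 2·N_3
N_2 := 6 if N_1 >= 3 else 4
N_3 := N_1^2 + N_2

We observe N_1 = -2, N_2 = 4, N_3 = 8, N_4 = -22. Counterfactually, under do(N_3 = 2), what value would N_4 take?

The intervention breaks the incoming arrows to N_3: N_3 := N_1^2 + N_2 no longer applies, and N_3 = 2.
N_2 = 6 if N_1 >= 3 else 4  [with N_1=-2]  = 4
N_4 = -2·N_2 - N_1 - 2·N_3  [with N_2=4, N_1=-2, N_3=2]  = -10

-10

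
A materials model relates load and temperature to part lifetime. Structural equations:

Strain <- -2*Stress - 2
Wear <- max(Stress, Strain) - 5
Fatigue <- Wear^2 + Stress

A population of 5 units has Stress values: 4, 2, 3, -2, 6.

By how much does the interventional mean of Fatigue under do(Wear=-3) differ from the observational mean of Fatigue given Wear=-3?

2.6

Every unit gets Wear=-3 under the intervention. Fatigue values become 13, 11, 12, 7, 15; E[Fatigue|do(Wear=-3)] = 11.6.
E[Fatigue|Wear=-3] averages over only the 2 units with Wear=-3 (Stress = 2, -2): Fatigue = 11, 7, mean 9.
Difference = 11.6 − 9 = 2.6.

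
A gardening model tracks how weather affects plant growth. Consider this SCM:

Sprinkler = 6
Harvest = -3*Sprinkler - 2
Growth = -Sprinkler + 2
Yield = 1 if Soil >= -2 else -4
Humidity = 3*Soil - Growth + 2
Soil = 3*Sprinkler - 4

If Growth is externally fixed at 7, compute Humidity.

The intervention breaks the incoming arrows to Growth: Growth = -Sprinkler + 2 no longer applies, and Growth = 7.
Soil = 3*Sprinkler - 4  [with Sprinkler=6]  = 14
Humidity = 3*Soil - Growth + 2  [with Soil=14, Growth=7]  = 37

37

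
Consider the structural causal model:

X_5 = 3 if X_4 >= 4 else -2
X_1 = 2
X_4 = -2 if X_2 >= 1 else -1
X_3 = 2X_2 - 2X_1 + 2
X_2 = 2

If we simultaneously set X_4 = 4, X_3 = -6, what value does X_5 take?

The joint intervention fixes X_4 = 4, X_3 = -6, removing each variable's own equation.
X_5 = 3 if X_4 >= 4 else -2  [with X_4=4]  = 3

3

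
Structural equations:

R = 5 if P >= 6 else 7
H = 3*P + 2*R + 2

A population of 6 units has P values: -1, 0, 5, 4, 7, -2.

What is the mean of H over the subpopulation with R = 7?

Observing R=7 restricts to units where R's equation naturally yields 7: P ∈ {-1, 0, 5, 4, -2}. In that subpopulation H = 13, 16, 31, 28, 10, mean 19.6.

19.6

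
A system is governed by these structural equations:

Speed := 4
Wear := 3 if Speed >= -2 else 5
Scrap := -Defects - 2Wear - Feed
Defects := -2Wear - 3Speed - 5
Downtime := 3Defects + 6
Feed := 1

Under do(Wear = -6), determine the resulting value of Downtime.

The intervention breaks the incoming arrows to Wear: Wear := 3 if Speed >= -2 else 5 no longer applies, and Wear = -6.
Defects = -2Wear - 3Speed - 5  [with Wear=-6, Speed=4]  = -5
Downtime = 3Defects + 6  [with Defects=-5]  = -9

-9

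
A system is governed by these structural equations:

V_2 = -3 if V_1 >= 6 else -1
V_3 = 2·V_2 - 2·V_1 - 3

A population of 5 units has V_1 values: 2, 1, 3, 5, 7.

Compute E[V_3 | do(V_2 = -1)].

-12.2

do(V_2=-1) breaks V_2's dependence on V_1. With V_2=-1 fixed, V_3 across the units is -9, -7, -11, -15, -19, mean -12.2.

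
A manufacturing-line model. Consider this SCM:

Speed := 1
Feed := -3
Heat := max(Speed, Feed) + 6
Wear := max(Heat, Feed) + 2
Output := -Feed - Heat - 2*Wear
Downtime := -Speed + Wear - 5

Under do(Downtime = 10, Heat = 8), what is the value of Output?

-25

Under do(Downtime = 10, Heat = 8), each intervened variable's structural equation is replaced by its fixed value.
Wear = max(Heat, Feed) + 2  [with Heat=8, Feed=-3]  = 10
Output = -Feed - Heat - 2*Wear  [with Feed=-3, Heat=8, Wear=10]  = -25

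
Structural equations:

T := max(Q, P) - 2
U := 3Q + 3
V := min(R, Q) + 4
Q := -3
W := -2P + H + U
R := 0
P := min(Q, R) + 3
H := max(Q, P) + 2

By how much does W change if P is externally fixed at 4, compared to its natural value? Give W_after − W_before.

The intervention breaks the incoming arrows to P: P := min(Q, R) + 3 no longer applies, and P = 4.
U = 3Q + 3  [with Q=-3]  = -6
H = max(Q, P) + 2  [with Q=-3, P=4]  = 6
W = -2P + H + U  [with P=4, H=6, U=-6]  = -8
Without intervention: P = min(Q, R) + 3  [with Q=-3, R=0]  = 0; U = 3Q + 3  [with Q=-3]  = -6; H = max(Q, P) + 2  [with Q=-3, P=0]  = 2; W = -2P + H + U  [with P=0, H=2, U=-6]  = -4.
Change = -8 − (-4) = -4.

-4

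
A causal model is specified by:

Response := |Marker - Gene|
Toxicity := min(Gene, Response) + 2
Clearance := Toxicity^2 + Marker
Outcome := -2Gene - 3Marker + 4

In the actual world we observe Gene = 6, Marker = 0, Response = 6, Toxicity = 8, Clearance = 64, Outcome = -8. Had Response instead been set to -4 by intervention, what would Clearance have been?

4

do(Response=-4) replaces the equation Response := |Marker - Gene| with the constant Response = -4.
Toxicity = min(Gene, Response) + 2  [with Gene=6, Response=-4]  = -2
Clearance = Toxicity^2 + Marker  [with Toxicity=-2, Marker=0]  = 4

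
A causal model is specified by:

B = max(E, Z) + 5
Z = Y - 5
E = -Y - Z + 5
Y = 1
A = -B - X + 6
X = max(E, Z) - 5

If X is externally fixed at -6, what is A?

Under do(X=-6), the mechanism X = max(E, Z) - 5 is discarded; X is fixed at -6.
Z = Y - 5  [with Y=1]  = -4
E = -Y - Z + 5  [with Y=1, Z=-4]  = 8
B = max(E, Z) + 5  [with E=8, Z=-4]  = 13
A = -B - X + 6  [with B=13, X=-6]  = -1

-1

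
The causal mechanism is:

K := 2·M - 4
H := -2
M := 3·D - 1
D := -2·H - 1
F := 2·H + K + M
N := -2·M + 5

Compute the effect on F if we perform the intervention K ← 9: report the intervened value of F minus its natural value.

The intervention breaks the incoming arrows to K: K := 2·M - 4 no longer applies, and K = 9.
D = -2·H - 1  [with H=-2]  = 3
M = 3·D - 1  [with D=3]  = 8
F = 2·H + K + M  [with H=-2, K=9, M=8]  = 13
Without intervention: D = -2·H - 1  [with H=-2]  = 3; M = 3·D - 1  [with D=3]  = 8; K = 2·M - 4  [with M=8]  = 12; F = 2·H + K + M  [with H=-2, K=12, M=8]  = 16.
Change = 13 − 16 = -3.

-3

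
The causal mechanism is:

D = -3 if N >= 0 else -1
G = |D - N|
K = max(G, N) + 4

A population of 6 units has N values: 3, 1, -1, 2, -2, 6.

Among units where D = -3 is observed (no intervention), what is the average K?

Conditioning on D=-3 selects the 4 unit(s) with N ∈ {3, 1, 2, 6}. Their K values: 10, 8, 9, 13. Mean = 10.

10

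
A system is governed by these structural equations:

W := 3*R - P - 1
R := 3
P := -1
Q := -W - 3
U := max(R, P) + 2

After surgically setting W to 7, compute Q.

-10

do(W=7) replaces the equation W := 3*R - P - 1 with the constant W = 7.
Q = -W - 3  [with W=7]  = -10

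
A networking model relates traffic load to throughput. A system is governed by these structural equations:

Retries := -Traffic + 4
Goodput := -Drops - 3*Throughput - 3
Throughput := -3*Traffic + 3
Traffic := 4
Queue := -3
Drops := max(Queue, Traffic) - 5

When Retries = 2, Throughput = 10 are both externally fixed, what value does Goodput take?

The joint intervention fixes Retries = 2, Throughput = 10, removing each variable's own equation.
Drops = max(Queue, Traffic) - 5  [with Queue=-3, Traffic=4]  = -1
Goodput = -Drops - 3*Throughput - 3  [with Drops=-1, Throughput=10]  = -32

-32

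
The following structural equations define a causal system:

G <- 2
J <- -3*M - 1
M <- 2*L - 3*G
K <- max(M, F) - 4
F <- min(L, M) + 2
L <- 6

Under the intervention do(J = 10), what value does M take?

6

do(J=10) replaces the equation J <- -3*M - 1 with the constant J = 10.
M is not downstream of the intervention, so its value is determined by the original equations.
M = 2*L - 3*G  [with L=6, G=2]  = 6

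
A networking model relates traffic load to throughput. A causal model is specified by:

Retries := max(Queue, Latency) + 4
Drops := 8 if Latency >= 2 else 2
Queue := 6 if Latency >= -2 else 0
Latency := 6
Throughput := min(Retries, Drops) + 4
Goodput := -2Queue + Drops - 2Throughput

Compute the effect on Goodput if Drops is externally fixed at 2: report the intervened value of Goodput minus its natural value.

6

The intervention breaks the incoming arrows to Drops: Drops := 8 if Latency >= 2 else 2 no longer applies, and Drops = 2.
Queue = 6 if Latency >= -2 else 0  [with Latency=6]  = 6
Retries = max(Queue, Latency) + 4  [with Queue=6, Latency=6]  = 10
Throughput = min(Retries, Drops) + 4  [with Retries=10, Drops=2]  = 6
Goodput = -2Queue + Drops - 2Throughput  [with Queue=6, Drops=2, Throughput=6]  = -22
Without intervention: Queue = 6 if Latency >= -2 else 0  [with Latency=6]  = 6; Drops = 8 if Latency >= 2 else 2  [with Latency=6]  = 8; Retries = max(Queue, Latency) + 4  [with Queue=6, Latency=6]  = 10; Throughput = min(Retries, Drops) + 4  [with Retries=10, Drops=8]  = 12; Goodput = -2Queue + Drops - 2Throughput  [with Queue=6, Drops=8, Throughput=12]  = -28.
Change = -22 − (-28) = 6.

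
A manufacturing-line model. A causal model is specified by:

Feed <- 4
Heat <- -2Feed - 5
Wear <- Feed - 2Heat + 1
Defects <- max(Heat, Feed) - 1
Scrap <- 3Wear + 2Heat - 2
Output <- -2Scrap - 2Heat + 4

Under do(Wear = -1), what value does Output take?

92

The intervention breaks the incoming arrows to Wear: Wear <- Feed - 2Heat + 1 no longer applies, and Wear = -1.
Heat = -2Feed - 5  [with Feed=4]  = -13
Scrap = 3Wear + 2Heat - 2  [with Wear=-1, Heat=-13]  = -31
Output = -2Scrap - 2Heat + 4  [with Scrap=-31, Heat=-13]  = 92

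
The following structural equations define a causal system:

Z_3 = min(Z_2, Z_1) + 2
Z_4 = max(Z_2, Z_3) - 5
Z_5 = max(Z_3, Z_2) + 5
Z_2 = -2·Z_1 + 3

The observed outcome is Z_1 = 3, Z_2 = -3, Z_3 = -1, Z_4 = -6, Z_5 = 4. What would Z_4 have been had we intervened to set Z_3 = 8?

3

The intervention breaks the incoming arrows to Z_3: Z_3 = min(Z_2, Z_1) + 2 no longer applies, and Z_3 = 8.
Z_2 = -2·Z_1 + 3  [with Z_1=3]  = -3
Z_4 = max(Z_2, Z_3) - 5  [with Z_2=-3, Z_3=8]  = 3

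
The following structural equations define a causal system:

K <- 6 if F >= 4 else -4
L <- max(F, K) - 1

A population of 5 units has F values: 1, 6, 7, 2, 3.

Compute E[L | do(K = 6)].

5.2

Under do(K=6), K's equation is replaced by K=6 for every unit. Per-unit L: 5, 5, 6, 5, 5. Mean = 5.2.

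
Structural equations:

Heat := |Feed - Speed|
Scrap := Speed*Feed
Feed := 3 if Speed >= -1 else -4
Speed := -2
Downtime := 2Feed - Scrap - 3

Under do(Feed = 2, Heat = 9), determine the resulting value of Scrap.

-4

Setting Feed = 2, Heat = 9 by intervention discards those variables' equations.
Scrap = Speed*Feed  [with Speed=-2, Feed=2]  = -4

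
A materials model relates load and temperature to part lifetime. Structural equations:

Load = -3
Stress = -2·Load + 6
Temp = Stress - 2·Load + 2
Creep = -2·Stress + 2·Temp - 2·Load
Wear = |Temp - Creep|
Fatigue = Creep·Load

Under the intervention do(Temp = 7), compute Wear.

do(Temp=7) replaces the equation Temp = Stress - 2·Load + 2 with the constant Temp = 7.
Stress = -2·Load + 6  [with Load=-3]  = 12
Creep = -2·Stress + 2·Temp - 2·Load  [with Stress=12, Temp=7, Load=-3]  = -4
Wear = |Temp - Creep|  [with Temp=7, Creep=-4]  = 11

11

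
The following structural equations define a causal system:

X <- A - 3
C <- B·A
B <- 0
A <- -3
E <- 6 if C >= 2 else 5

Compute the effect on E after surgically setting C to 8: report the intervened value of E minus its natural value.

do(C=8) replaces the equation C <- B·A with the constant C = 8.
E = 6 if C >= 2 else 5  [with C=8]  = 6
Without intervention: C = B·A  [with B=0, A=-3]  = 0; E = 6 if C >= 2 else 5  [with C=0]  = 5.
Change = 6 − 5 = 1.

1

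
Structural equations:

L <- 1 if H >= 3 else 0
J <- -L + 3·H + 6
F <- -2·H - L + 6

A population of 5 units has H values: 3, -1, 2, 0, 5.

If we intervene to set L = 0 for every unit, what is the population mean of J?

11.4

do(L=0) breaks L's dependence on H. With L=0 fixed, J across the units is 15, 3, 12, 6, 21, mean 11.4.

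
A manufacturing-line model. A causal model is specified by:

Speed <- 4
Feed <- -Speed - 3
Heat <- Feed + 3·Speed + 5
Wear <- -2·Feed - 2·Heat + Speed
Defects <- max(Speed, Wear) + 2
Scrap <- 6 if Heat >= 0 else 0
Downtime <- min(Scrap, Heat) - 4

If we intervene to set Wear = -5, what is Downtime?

The intervention breaks the incoming arrows to Wear: Wear <- -2·Feed - 2·Heat + Speed no longer applies, and Wear = -5.
No directed path runs from Wear to Downtime, so Downtime keeps its natural value.
Feed = -Speed - 3  [with Speed=4]  = -7
Heat = Feed + 3·Speed + 5  [with Feed=-7, Speed=4]  = 10
Scrap = 6 if Heat >= 0 else 0  [with Heat=10]  = 6
Downtime = min(Scrap, Heat) - 4  [with Scrap=6, Heat=10]  = 2

2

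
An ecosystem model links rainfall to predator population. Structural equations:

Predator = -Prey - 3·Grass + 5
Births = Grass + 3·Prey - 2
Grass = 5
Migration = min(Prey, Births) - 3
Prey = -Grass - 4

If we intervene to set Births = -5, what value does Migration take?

-12

Intervening sets Births = -5 and removes its equation (Births = Grass + 3·Prey - 2).
Prey = -Grass - 4  [with Grass=5]  = -9
Migration = min(Prey, Births) - 3  [with Prey=-9, Births=-5]  = -12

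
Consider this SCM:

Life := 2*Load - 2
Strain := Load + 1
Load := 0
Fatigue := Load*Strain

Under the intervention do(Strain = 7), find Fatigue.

0

The intervention breaks the incoming arrows to Strain: Strain := Load + 1 no longer applies, and Strain = 7.
Fatigue = Load*Strain  [with Load=0, Strain=7]  = 0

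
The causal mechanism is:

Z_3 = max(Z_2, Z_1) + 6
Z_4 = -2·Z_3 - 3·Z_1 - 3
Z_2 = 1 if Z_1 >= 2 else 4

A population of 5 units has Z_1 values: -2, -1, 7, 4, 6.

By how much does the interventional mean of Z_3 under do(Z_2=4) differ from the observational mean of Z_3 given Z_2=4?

Every unit gets Z_2=4 under the intervention. Z_3 values become 10, 10, 13, 10, 12; E[Z_3|do(Z_2=4)] = 11.
E[Z_3|Z_2=4] averages over only the 2 units with Z_2=4 (Z_1 = -2, -1): Z_3 = 10, 10, mean 10.
Difference = 11 − 10 = 1.

1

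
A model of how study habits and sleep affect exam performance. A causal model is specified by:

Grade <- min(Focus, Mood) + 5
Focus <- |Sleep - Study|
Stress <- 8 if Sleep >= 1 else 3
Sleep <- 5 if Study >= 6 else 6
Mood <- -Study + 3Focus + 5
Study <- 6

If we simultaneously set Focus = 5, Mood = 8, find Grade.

The joint intervention fixes Focus = 5, Mood = 8, removing each variable's own equation.
Grade = min(Focus, Mood) + 5  [with Focus=5, Mood=8]  = 10

10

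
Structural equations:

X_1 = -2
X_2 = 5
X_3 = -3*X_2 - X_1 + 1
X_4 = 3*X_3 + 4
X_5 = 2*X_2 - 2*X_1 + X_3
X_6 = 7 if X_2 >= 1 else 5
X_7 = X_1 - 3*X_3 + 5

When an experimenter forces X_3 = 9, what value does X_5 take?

23

do(X_3=9) replaces the equation X_3 = -3*X_2 - X_1 + 1 with the constant X_3 = 9.
X_5 = 2*X_2 - 2*X_1 + X_3  [with X_2=5, X_1=-2, X_3=9]  = 23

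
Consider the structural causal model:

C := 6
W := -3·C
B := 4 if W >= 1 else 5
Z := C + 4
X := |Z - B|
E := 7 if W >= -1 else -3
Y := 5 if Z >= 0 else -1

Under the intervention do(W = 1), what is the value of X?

6

do(W=1) replaces the equation W := -3·C with the constant W = 1.
B = 4 if W >= 1 else 5  [with W=1]  = 4
Z = C + 4  [with C=6]  = 10
X = |Z - B|  [with Z=10, B=4]  = 6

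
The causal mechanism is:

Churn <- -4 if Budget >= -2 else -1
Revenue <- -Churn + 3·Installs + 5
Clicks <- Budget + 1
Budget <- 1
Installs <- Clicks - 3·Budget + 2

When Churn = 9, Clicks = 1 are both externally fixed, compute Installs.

0

Setting Churn = 9, Clicks = 1 by intervention discards those variables' equations.
Installs = Clicks - 3·Budget + 2  [with Clicks=1, Budget=1]  = 0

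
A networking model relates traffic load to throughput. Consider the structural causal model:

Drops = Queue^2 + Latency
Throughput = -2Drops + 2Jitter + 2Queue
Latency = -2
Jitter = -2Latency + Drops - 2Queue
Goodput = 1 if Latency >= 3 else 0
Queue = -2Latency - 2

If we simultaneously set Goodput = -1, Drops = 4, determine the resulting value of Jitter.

4

Under do(Goodput = -1, Drops = 4), each intervened variable's structural equation is replaced by its fixed value.
Queue = -2Latency - 2  [with Latency=-2]  = 2
Jitter = -2Latency + Drops - 2Queue  [with Latency=-2, Drops=4, Queue=2]  = 4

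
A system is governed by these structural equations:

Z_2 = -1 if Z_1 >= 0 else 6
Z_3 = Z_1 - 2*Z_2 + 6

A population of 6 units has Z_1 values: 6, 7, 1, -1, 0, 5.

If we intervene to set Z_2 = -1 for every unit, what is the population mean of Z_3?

11

do(Z_2=-1) breaks Z_2's dependence on Z_1. With Z_2=-1 fixed, Z_3 across the units is 14, 15, 9, 7, 8, 13, mean 11.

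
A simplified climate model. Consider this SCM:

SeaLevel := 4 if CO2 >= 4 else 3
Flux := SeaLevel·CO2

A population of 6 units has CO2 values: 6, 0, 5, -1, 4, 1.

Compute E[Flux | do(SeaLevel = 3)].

do(SeaLevel=3) breaks SeaLevel's dependence on CO2. With SeaLevel=3 fixed, Flux across the units is 18, 0, 15, -3, 12, 3, mean 7.5.

7.5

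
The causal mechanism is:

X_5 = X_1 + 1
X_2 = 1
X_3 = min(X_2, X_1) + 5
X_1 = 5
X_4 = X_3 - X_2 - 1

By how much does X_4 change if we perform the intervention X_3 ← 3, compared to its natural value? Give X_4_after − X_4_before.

The intervention breaks the incoming arrows to X_3: X_3 = min(X_2, X_1) + 5 no longer applies, and X_3 = 3.
X_4 = X_3 - X_2 - 1  [with X_3=3, X_2=1]  = 1
Without intervention: X_3 = min(X_2, X_1) + 5  [with X_2=1, X_1=5]  = 6; X_4 = X_3 - X_2 - 1  [with X_3=6, X_2=1]  = 4.
Change = 1 − 4 = -3.

-3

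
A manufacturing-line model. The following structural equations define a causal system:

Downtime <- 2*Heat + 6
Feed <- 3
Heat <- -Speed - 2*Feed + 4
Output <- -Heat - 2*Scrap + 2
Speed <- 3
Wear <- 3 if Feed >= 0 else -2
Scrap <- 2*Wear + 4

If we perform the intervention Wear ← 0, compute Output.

Under do(Wear=0), the mechanism Wear <- 3 if Feed >= 0 else -2 is discarded; Wear is fixed at 0.
Heat = -Speed - 2*Feed + 4  [with Speed=3, Feed=3]  = -5
Scrap = 2*Wear + 4  [with Wear=0]  = 4
Output = -Heat - 2*Scrap + 2  [with Heat=-5, Scrap=4]  = -1

-1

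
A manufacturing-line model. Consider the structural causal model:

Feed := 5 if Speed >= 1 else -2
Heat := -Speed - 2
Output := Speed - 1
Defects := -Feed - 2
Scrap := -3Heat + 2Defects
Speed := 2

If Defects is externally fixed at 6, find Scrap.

24

Intervening sets Defects = 6 and removes its equation (Defects := -Feed - 2).
Heat = -Speed - 2  [with Speed=2]  = -4
Scrap = -3Heat + 2Defects  [with Heat=-4, Defects=6]  = 24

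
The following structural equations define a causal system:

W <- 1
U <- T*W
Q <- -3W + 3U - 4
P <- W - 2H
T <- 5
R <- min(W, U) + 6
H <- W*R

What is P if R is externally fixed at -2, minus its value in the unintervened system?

18

Under do(R=-2), the mechanism R <- min(W, U) + 6 is discarded; R is fixed at -2.
H = W*R  [with W=1, R=-2]  = -2
P = W - 2H  [with W=1, H=-2]  = 5
Without intervention: U = T*W  [with T=5, W=1]  = 5; R = min(W, U) + 6  [with W=1, U=5]  = 7; H = W*R  [with W=1, R=7]  = 7; P = W - 2H  [with W=1, H=7]  = -13.
Change = 5 − (-13) = 18.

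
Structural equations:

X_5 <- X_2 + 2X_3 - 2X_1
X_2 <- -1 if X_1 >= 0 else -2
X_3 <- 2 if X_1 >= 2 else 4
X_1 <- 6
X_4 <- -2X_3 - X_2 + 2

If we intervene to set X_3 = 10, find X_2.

Under do(X_3=10), the mechanism X_3 <- 2 if X_1 >= 2 else 4 is discarded; X_3 is fixed at 10.
Since X_2 is not a descendant of the intervened variable, it is unaffected.
X_2 = -1 if X_1 >= 0 else -2  [with X_1=6]  = -1

-1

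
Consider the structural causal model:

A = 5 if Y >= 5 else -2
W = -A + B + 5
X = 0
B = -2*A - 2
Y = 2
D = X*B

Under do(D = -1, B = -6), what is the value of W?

Setting D = -1, B = -6 by intervention discards those variables' equations.
A = 5 if Y >= 5 else -2  [with Y=2]  = -2
W = -A + B + 5  [with A=-2, B=-6]  = 1

1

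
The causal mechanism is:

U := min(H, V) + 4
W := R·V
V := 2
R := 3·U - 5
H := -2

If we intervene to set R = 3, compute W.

6

Intervening sets R = 3 and removes its equation (R := 3·U - 5).
W = R·V  [with R=3, V=2]  = 6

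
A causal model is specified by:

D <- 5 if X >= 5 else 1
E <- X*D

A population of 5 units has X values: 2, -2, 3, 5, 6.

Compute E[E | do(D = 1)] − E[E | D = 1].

1.8

do(D=1) breaks D's dependence on X. With D=1 fixed, E across the units is 2, -2, 3, 5, 6, mean 2.8.
Observing D=1 restricts to units where D's equation naturally yields 1: X ∈ {2, -2, 3}. In that subpopulation E = 2, -2, 3, mean 1.
Difference = 2.8 − 1 = 1.8.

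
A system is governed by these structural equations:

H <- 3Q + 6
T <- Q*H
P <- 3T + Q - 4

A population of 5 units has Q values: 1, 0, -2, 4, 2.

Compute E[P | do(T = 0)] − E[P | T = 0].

2

do(T=0) breaks T's dependence on Q. With T=0 fixed, P across the units is -3, -4, -6, 0, -2, mean -3.
Observing T=0 restricts to units where T's equation naturally yields 0: Q ∈ {0, -2}. In that subpopulation P = -4, -6, mean -5.
Difference = -3 − (-5) = 2.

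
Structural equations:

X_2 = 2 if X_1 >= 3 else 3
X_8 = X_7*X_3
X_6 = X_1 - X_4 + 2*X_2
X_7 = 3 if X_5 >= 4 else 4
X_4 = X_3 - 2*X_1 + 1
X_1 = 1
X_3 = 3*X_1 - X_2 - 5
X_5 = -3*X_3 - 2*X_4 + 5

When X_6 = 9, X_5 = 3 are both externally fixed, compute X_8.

Under do(X_6 = 9, X_5 = 3), each intervened variable's structural equation is replaced by its fixed value.
X_2 = 2 if X_1 >= 3 else 3  [with X_1=1]  = 3
X_3 = 3*X_1 - X_2 - 5  [with X_1=1, X_2=3]  = -5
X_7 = 3 if X_5 >= 4 else 4  [with X_5=3]  = 4
X_8 = X_7*X_3  [with X_7=4, X_3=-5]  = -20

-20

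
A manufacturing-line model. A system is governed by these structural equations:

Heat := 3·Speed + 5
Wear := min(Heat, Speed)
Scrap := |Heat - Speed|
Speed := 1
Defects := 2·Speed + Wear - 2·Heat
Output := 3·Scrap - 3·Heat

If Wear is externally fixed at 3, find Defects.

-11

The intervention breaks the incoming arrows to Wear: Wear := min(Heat, Speed) no longer applies, and Wear = 3.
Heat = 3·Speed + 5  [with Speed=1]  = 8
Defects = 2·Speed + Wear - 2·Heat  [with Speed=1, Wear=3, Heat=8]  = -11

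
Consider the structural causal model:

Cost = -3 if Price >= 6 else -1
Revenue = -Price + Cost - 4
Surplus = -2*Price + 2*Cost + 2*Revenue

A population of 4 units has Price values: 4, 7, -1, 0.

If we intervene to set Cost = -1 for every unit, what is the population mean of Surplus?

Under do(Cost=-1), Cost's equation is replaced by Cost=-1 for every unit. Per-unit Surplus: -28, -40, -8, -12. Mean = -22.

-22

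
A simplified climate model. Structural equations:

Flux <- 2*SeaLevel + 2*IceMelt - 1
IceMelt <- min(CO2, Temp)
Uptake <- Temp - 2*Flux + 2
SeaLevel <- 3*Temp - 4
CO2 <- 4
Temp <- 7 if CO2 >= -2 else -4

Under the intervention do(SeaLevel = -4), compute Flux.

-1

Intervening sets SeaLevel = -4 and removes its equation (SeaLevel <- 3*Temp - 4).
Temp = 7 if CO2 >= -2 else -4  [with CO2=4]  = 7
IceMelt = min(CO2, Temp)  [with CO2=4, Temp=7]  = 4
Flux = 2*SeaLevel + 2*IceMelt - 1  [with SeaLevel=-4, IceMelt=4]  = -1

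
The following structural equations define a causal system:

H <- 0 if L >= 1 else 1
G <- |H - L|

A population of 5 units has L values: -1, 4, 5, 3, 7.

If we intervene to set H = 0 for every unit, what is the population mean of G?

4

Every unit gets H=0 under the intervention. G values become 1, 4, 5, 3, 7; E[G|do(H=0)] = 4.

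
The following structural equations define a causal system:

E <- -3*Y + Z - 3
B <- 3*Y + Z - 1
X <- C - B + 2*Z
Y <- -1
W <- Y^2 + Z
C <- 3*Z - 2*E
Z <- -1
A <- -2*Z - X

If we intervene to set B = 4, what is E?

-1

The intervention breaks the incoming arrows to B: B <- 3*Y + Z - 1 no longer applies, and B = 4.
E is not downstream of the intervention, so its value is determined by the original equations.
E = -3*Y + Z - 3  [with Y=-1, Z=-1]  = -1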